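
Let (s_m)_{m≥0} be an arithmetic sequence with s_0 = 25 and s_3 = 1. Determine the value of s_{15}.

Common difference d = (1 - 25) / (3 - 0) = -8.
s_m = 25 + (m - 0)·(-8).
s_{15} = 25 + 15·(-8) = -95.

-95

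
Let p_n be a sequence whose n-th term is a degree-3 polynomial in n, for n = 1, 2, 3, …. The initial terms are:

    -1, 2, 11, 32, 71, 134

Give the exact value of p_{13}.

1751

1st diffs: 3, 9, 21, 39, 63.
2nd diffs: 6, 12, 18, 24.
3rd diffs: 6, 6, 6 (constant).
So p_n = n^3 - 3n^2 + 5n - 4.
Evaluating at n = 13 gives p_{13} = 1751.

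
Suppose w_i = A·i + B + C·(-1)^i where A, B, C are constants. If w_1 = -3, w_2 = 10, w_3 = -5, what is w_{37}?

-39

The three given values yield: A + B - C = -3; 2A + B + C = 10; 3A + B - C = -5.
Subtracting the first from the second: A + 2C = 13.
Subtracting the second from the third: A - 2C = -15.
Solving: C = 7, A = -1, then B = 5.
Therefore w_{37} = -37 + 5 + 7·(-1) = -39.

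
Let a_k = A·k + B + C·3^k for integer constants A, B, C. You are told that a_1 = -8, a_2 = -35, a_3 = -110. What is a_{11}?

-708614

Write the equations: A + B + 3C = -8; 2A + B + 9C = -35; 3A + B + 27C = -110.
Subtracting the first from the second: A + 6C = -27.
Subtracting the second from the third: A + 18C = -75.
Solving: C = -4, A = -3, then B = 7.
Therefore a_{11} = -33 + 7 + (-4)·177147 = -708614.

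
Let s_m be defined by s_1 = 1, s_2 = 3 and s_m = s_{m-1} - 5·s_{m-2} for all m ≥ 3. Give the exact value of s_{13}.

Iterate the recurrence:
s_3 = -2; s_4 = -17; s_5 = -7; …; s_{10} = 543; s_{11} = 4753; s_{12} = 2038; s_{13} = -21727.

-21727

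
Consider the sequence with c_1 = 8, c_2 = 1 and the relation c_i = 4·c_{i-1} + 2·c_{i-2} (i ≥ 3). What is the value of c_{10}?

641296

Iterate the recurrence:
c_3 = 20; c_4 = 82; c_5 = 368; c_6 = 1636; c_7 = 7280; c_8 = 32392; c_9 = 144128; c_{10} = 641296.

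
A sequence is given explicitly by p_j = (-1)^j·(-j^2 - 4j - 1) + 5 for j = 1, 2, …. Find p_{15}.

(-1)^15 = -1; -j^2 - 4j - 1 at j=15 is -286; so p_{15} = 291.

291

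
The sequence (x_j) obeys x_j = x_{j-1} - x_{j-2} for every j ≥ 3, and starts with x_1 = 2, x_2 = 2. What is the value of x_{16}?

Compute successive terms:
x_3 = 0;  x_4 = -2;  x_5 = -2;  …;  x_{13} = 2;  x_{14} = 2;  x_{15} = 0;  x_{16} = -2.

-2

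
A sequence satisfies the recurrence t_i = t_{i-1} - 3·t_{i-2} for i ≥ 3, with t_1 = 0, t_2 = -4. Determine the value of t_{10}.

t_3 = -4; t_4 = 8; t_5 = 20; t_6 = -4; t_7 = -64; t_8 = -52; t_9 = 140; t_{10} = 296.

296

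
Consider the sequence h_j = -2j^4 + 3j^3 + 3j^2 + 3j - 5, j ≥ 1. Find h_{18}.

-191435

h_{18} = -2·18^4 + 3·18^3 + 3·18^2 + 3·18 - 5 = -191435.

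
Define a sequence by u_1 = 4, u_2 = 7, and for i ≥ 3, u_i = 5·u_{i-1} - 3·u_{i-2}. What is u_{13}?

Iterate the recurrence:
u_3 = 23, u_4 = 94, u_5 = 401, …, u_{10} = 590422, u_{11} = 2540453, u_{12} = 10930999, u_{13} = 47033636.

47033636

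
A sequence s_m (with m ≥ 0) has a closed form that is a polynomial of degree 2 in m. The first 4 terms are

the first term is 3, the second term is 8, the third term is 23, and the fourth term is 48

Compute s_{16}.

1st diffs: 5, 15, 25.
2nd diffs: 10, 10 (constant).
Newton forward-difference form: s_m = 3 + 5·C(m,1) + 10·C(m,2).
At m = 16: m = 16, so s_{16} = 3 + 80 + 1200 = 1283.

1283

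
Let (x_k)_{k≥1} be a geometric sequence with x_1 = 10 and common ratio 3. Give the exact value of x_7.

x_k = 10·3^(k-1).
x_7 = 10·3^6 = 7290.

7290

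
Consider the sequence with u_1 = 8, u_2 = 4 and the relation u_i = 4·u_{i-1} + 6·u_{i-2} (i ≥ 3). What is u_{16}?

103605773824

Iterate the recurrence:
u_3 = 64;  u_4 = 280;  u_5 = 1504;  …;  u_{13} = 753112576;  u_{14} = 3887776000;  u_{15} = 20069779456;  u_{16} = 103605773824.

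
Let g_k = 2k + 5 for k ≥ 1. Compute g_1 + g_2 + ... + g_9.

Over k = 1..9: Σk = 45.
Total = (2)·45 + (5)·9 = 135.

135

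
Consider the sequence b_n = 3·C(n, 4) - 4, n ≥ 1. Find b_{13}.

2141

C(13, 4) = 715, so b_{13} = 2141.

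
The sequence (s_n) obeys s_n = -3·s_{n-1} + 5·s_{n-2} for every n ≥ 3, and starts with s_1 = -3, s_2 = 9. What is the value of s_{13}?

s_3 = -42; s_4 = 171; s_5 = -723; …; s_{10} = 934839; s_{11} = -3919407; s_{12} = 16432416; s_{13} = -68894283.

-68894283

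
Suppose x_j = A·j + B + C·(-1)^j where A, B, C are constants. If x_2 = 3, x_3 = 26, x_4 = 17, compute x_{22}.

143

Write the equations: 2A + B + C = 3; 3A + B - C = 26; 4A + B + C = 17.
Subtracting the first from the second: A - 2C = 23.
Subtracting the second from the third: A + 2C = -9.
Solving: C = -8, A = 7, then B = -3.
So x_j = 7·j + (-3) + (-8)·(-1)^j; at j=22 this is 143.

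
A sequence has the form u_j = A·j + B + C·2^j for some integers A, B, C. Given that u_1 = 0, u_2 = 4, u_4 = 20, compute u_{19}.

Plug in j = 1, 2, 4: A + B + 2C = 0; 2A + B + 4C = 4; 4A + B + 16C = 20.
Subtracting the first from the second: A + 2C = 4.
Subtracting the second from the third: 2A + 12C = 16.
Solving: C = 1, A = 2, then B = -4.
So u_j = 2·j + (-4) + 1·2^j; at j=19 this is 524322.

524322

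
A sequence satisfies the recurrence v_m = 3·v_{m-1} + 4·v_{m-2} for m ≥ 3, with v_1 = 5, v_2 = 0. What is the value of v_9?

Compute successive terms:
v_3 = 20  v_4 = 60  v_5 = 260  v_6 = 1020  v_7 = 4100  v_8 = 16380  v_9 = 65540.
(Characteristic roots are 4 and -1.)

65540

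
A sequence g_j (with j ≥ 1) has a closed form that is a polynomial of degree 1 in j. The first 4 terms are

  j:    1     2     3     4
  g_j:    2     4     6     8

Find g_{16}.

32

1st diffs: 2, 2, 2 (constant).
So g_j = 2j.
Evaluating at j = 16 gives g_{16} = 32.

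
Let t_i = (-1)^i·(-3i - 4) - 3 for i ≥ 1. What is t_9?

(-1)^9 = -1; -3i - 4 at i=9 is -31; so t_9 = 28.

28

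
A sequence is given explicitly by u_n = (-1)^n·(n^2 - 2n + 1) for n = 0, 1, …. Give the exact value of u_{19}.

-324

(-1)^19 = -1; n^2 - 2n + 1 at n=19 is 324; so u_{19} = -324.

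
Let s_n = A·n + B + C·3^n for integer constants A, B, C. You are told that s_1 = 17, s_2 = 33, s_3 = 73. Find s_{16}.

At n = 1, 2, 3: A + B + 3C = 17; 2A + B + 9C = 33; 3A + B + 27C = 73.
Subtracting the first from the second: A + 6C = 16.
Subtracting the second from the third: A + 18C = 40.
Solving: C = 2, A = 4, then B = 7.
So s_n = 4·n + 7 + 2·3^n; at n=16 this is 86093513.

86093513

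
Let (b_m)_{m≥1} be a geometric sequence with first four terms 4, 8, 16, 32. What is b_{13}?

16384

Common ratio r = 2.
b_m = 4·2^(m-1).
b_{13} = 4·2^12 = 16384.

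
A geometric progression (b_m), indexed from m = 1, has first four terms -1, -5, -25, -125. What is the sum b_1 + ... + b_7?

Common ratio r = 5.
b_m = (-1)·5^(m-1).
S = (-1)·(5^7 - 1)/(5 - 1) = (-1)·(78125 - 1)/(4) = -19531.

-19531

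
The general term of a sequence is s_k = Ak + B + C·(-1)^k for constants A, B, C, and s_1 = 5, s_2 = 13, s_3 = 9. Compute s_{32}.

73

Plug in k = 1, 2, 3: A + B - C = 5; 2A + B + C = 13; 3A + B - C = 9.
Subtracting the first from the second: A + 2C = 8.
Subtracting the second from the third: A - 2C = -4.
Solving: C = 3, A = 2, then B = 6.
Therefore s_{32} = 64 + 6 + 3·1 = 73.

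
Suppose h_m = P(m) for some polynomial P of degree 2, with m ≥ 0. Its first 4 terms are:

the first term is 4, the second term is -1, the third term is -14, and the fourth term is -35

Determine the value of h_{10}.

1st diffs: -5, -13, -21.
2nd diffs: -8, -8 (constant).
Newton forward-difference form: h_m = 4 + (-5)·C(m,1) + (-8)·C(m,2).
At m = 10: m = 10, so h_{10} = 4 - 50 - 360 = -406.

-406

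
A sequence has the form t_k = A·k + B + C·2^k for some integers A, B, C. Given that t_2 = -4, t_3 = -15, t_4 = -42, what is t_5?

-101

At k = 2, 3, 4: 2A + B + 4C = -4; 3A + B + 8C = -15; 4A + B + 16C = -42.
Subtracting the first from the second: A + 4C = -11.
Subtracting the second from the third: A + 8C = -27.
Solving: C = -4, A = 5, then B = 2.
Hence t_5 = 5·5 + 2 + (-4)·32 = -101.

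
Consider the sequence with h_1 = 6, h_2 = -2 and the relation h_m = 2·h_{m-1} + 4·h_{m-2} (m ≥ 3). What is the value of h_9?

14592

Iterate the recurrence:
h_3 = 20;  h_4 = 32;  h_5 = 144;  h_6 = 416;  h_7 = 1408;  h_8 = 4480;  h_9 = 14592.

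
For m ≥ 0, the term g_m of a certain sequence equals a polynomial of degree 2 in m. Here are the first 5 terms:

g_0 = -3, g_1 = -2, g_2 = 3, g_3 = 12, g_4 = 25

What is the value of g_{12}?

1st diffs: 1, 5, 9, 13.
2nd diffs: 4, 4, 4 (constant).
Newton forward-difference form: g_m = -3 + 1·C(m,1) + 4·C(m,2).
At m = 12: m = 12, so g_{12} = -3 + 12 + 264 = 273.

273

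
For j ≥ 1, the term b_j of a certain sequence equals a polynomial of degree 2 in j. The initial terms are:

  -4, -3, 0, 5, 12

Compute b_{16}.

221

1st diffs: 1, 3, 5, 7.
2nd diffs: 2, 2, 2 (constant).
So b_j = j^2 - 2j - 3.
Evaluating at j = 16 gives b_{16} = 221.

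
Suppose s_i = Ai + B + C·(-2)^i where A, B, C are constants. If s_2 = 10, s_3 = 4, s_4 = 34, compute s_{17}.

At i = 2, 3, 4: 2A + B + 4C = 10; 3A + B - 8C = 4; 4A + B + 16C = 34.
Subtracting the first from the second: A - 12C = -6.
Subtracting the second from the third: A + 24C = 30.
Solving: C = 1, A = 6, then B = -6.
Therefore s_{17} = 102 + (-6) + 1·(-131072) = -130976.

-130976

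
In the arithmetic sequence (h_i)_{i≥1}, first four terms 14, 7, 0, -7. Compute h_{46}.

Common difference d = -7.
h_i = 14 + (i - 1)·(-7).
h_{46} = 14 + 45·(-7) = -301.

-301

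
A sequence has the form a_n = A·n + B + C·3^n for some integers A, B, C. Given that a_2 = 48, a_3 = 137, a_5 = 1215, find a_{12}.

At n = 2, 3, 5: 2A + B + 9C = 48; 3A + B + 27C = 137; 5A + B + 243C = 1215.
Subtracting the first from the second: A + 18C = 89.
Subtracting the second from the third: 2A + 216C = 1078.
Solving: C = 5, A = -1, then B = 5.
Hence a_{12} = -1·12 + 5 + 5·531441 = 2657198.

2657198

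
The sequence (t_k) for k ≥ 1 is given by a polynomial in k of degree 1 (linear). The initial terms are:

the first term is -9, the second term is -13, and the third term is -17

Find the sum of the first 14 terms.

-490

1st diffs: -4, -4 (constant).
So t_k = -4k - 5.
Continuing: …, -21, -25, -29, -33, …, t_{14} = -61.
Summing k = 1..14 (14 terms) gives -490.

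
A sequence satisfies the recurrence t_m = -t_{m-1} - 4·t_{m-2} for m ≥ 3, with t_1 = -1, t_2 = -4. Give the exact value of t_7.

152

Applying the relation repeatedly:
t_3 = 8;  t_4 = 8;  t_5 = -40;  t_6 = 8;  t_7 = 152.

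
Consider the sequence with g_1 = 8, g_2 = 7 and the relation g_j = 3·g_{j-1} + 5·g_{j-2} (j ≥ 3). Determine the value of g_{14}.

Step forward from the initial values:
g_3 = 61, g_4 = 218, g_5 = 959, …, g_{11} = 5154331, g_{12} = 21609803, g_{13} = 90601064, g_{14} = 379852207.

379852207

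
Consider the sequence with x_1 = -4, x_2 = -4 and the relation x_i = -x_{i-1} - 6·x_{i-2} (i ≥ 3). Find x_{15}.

-898532

Applying the relation repeatedly:
x_3 = 28;  x_4 = -4;  x_5 = -164;  …;  x_{12} = -89092;  x_{13} = 72796;  x_{14} = 461756;  x_{15} = -898532.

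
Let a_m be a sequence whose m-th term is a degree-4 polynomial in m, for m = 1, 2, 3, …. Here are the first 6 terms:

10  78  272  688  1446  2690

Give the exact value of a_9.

1st diffs: 68, 194, 416, 758, 1244.
2nd diffs: 126, 222, 342, 486.
3rd diffs: 96, 120, 144.
4th diffs: 24, 24 (constant).
Newton forward-difference form: a_m = 10 + 68·C(m-1,1) + 126·C(m-1,2) + 96·C(m-1,3) + 24·C(m-1,4).
At m = 9: m-1 = 8, so a_9 = 10 + 544 + 3528 + 5376 + 1680 = 11138.

11138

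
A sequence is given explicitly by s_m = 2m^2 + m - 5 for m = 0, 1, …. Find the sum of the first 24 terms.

8804

Over m = 0..23: Σm = 276, Σm² = 4324.
Total = (2)·4324 + (1)·276 + (-5)·24 = 8804.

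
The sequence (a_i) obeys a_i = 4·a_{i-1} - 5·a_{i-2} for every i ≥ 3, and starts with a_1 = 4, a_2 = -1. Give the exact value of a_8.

-851

Compute successive terms:
a_3 = -24  a_4 = -91  a_5 = -244  a_6 = -521  a_7 = -864  a_8 = -851.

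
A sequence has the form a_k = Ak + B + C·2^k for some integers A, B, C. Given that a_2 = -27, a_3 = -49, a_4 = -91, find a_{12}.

The three given values yield: 2A + B + 4C = -27; 3A + B + 8C = -49; 4A + B + 16C = -91.
Subtracting the first from the second: A + 4C = -22.
Subtracting the second from the third: A + 8C = -42.
Solving: C = -5, A = -2, then B = -3.
Hence a_{12} = -2·12 + (-3) + (-5)·4096 = -20507.

-20507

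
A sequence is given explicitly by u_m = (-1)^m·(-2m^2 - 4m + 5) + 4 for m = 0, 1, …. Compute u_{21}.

965

(-1)^21 = -1; -2m^2 - 4m + 5 at m=21 is -961; so u_{21} = 965.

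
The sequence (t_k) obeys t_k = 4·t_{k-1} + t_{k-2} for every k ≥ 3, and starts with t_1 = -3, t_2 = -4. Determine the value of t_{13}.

-35147571

Iterate the recurrence:
t_3 = -19  t_4 = -80  t_5 = -339  …  t_{10} = -462388  t_{11} = -1958707  t_{12} = -8297216  t_{13} = -35147571.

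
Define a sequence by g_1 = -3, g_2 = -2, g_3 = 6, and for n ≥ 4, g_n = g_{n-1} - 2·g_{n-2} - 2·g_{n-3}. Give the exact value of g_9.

Iterate the recurrence:
g_4 = 16  g_5 = 8  g_6 = -36  g_7 = -84  g_8 = -28  g_9 = 212.

212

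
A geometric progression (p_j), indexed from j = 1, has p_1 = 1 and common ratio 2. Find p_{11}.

p_j = 1·2^(j-1).
p_{11} = 1·2^10 = 1024.

1024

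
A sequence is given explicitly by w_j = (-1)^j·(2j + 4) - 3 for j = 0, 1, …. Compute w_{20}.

(-1)^20 = 1; 2j + 4 at j=20 is 44; so w_{20} = 41.

41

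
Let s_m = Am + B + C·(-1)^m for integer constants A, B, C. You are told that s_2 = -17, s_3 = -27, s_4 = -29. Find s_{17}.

-111

Plug in m = 2, 3, 4: 2A + B + C = -17; 3A + B - C = -27; 4A + B + C = -29.
Subtracting the first from the second: A - 2C = -10.
Subtracting the second from the third: A + 2C = -2.
Solving: C = 2, A = -6, then B = -7.
Therefore s_{17} = -102 + (-7) + 2·(-1) = -111.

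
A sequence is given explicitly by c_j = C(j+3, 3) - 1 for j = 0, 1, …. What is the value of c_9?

C(12, 3) = 220, so c_9 = 219.

219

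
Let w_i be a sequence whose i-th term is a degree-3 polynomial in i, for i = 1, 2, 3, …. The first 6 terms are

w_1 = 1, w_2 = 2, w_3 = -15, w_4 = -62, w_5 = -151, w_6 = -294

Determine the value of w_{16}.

1st diffs: 1, -17, -47, -89, -143.
2nd diffs: -18, -30, -42, -54.
3rd diffs: -12, -12, -12 (constant).
Newton forward-difference form: w_i = 1 + 1·C(i-1,1) + (-18)·C(i-1,2) + (-12)·C(i-1,3).
At i = 16: i-1 = 15, so w_{16} = 1 + 15 - 1890 - 5460 = -7334.

-7334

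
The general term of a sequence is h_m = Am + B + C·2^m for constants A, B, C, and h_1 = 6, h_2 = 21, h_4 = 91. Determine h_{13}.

41016

Plug in m = 1, 2, 4: A + B + 2C = 6; 2A + B + 4C = 21; 4A + B + 16C = 91.
Subtracting the first from the second: A + 2C = 15.
Subtracting the second from the third: 2A + 12C = 70.
Solving: C = 5, A = 5, then B = -9.
So h_m = 5·m + (-9) + 5·2^m; at m=13 this is 41016.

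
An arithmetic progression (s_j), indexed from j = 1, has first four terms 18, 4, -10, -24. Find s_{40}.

Common difference d = -14.
s_j = 18 + (j - 1)·(-14).
s_{40} = 18 + 39·(-14) = -528.

-528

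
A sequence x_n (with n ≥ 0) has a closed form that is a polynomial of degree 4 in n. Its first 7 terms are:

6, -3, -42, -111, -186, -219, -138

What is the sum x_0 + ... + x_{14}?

1st diffs: -9, -39, -69, -75, -33, 81.
2nd diffs: -30, -30, -6, 42, 114.
3rd diffs: 0, 24, 48, 72.
4th diffs: 24, 24, 24 (constant).
Newton forward-difference form: x_n = 6 + (-9)·C(n,1) + (-30)·C(n,2) + 24·C(n,4).
Continuing: …, 153, 774, 1869, 3606, …, x_{14} = 21174.
Summing n = 0..14 (15 terms) gives 57567.

57567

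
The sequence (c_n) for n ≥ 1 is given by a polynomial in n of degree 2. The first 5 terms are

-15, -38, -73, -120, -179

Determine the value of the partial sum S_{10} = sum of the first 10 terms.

-2625

1st diffs: -23, -35, -47, -59.
2nd diffs: -12, -12, -12 (constant).
So c_n = -6n^2 - 5n - 4.
Continuing: …, -250, -333, -428, -535, …, c_{10} = -654.
Summing n = 1..10 (10 terms) gives -2625.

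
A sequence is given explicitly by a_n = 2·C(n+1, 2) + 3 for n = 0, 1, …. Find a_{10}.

113

C(11, 2) = 55, so a_{10} = 113.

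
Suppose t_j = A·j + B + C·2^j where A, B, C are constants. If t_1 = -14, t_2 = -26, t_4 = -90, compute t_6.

-334

Plug in j = 1, 2, 4: A + B + 2C = -14; 2A + B + 4C = -26; 4A + B + 16C = -90.
Subtracting the first from the second: A + 2C = -12.
Subtracting the second from the third: 2A + 12C = -64.
Solving: C = -5, A = -2, then B = -2.
So t_j = -2·j + (-2) + (-5)·2^j; at j=6 this is -334.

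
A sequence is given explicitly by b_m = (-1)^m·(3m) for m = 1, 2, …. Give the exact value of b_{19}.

(-1)^19 = -1; 3m at m=19 is 57; so b_{19} = -57.

-57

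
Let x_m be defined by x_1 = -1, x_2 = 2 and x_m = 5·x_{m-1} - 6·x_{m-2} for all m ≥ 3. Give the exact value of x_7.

x_3 = 16; x_4 = 68; x_5 = 244; x_6 = 812; x_7 = 2596.
(Characteristic roots are 3 and 2.)

2596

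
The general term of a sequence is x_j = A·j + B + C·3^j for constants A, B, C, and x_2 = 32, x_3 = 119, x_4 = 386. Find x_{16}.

215233550

The three given values yield: 2A + B + 9C = 32; 3A + B + 27C = 119; 4A + B + 81C = 386.
Subtracting the first from the second: A + 18C = 87.
Subtracting the second from the third: A + 54C = 267.
Solving: C = 5, A = -3, then B = -7.
Therefore x_{16} = -48 + (-7) + 5·43046721 = 215233550.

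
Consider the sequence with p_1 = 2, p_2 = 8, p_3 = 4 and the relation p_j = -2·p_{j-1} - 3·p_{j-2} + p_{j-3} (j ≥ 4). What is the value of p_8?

Applying the relation repeatedly:
p_4 = -30, p_5 = 56, p_6 = -18, p_7 = -162, p_8 = 434.

434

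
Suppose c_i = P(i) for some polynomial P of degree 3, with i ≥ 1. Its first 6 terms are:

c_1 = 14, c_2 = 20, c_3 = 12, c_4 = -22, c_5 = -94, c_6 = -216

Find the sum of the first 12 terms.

1st diffs: 6, -8, -34, -72, -122.
2nd diffs: -14, -26, -38, -50.
3rd diffs: -12, -12, -12 (constant).
Newton forward-difference form: c_i = 14 + 6·C(i-1,1) + (-14)·C(i-1,2) + (-12)·C(i-1,3).
Continuing: …, -400, -658, -1002, -1444, …, c_{12} = -2670.
Summing i = 1..12 (12 terms) gives -8456.

-8456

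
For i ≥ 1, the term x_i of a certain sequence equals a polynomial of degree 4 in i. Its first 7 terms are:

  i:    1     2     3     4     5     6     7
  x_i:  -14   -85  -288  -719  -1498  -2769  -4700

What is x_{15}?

1st diffs: -71, -203, -431, -779, -1271, -1931.
2nd diffs: -132, -228, -348, -492, -660.
3rd diffs: -96, -120, -144, -168.
4th diffs: -24, -24, -24 (constant).
So x_i = -i^4 - 6i^3 - 5i^2 + i - 3.
Evaluating at i = 15 gives x_{15} = -71988.

-71988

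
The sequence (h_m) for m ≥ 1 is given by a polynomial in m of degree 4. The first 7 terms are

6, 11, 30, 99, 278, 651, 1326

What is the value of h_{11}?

10046

1st diffs: 5, 19, 69, 179, 373, 675.
2nd diffs: 14, 50, 110, 194, 302.
3rd diffs: 36, 60, 84, 108.
4th diffs: 24, 24, 24 (constant).
Newton forward-difference form: h_m = 6 + 5·C(m-1,1) + 14·C(m-1,2) + 36·C(m-1,3) + 24·C(m-1,4).
At m = 11: m-1 = 10, so h_{11} = 6 + 50 + 630 + 4320 + 5040 = 10046.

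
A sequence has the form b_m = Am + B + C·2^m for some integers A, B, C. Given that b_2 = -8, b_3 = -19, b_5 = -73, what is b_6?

-140

At m = 2, 3, 5: 2A + B + 4C = -8; 3A + B + 8C = -19; 5A + B + 32C = -73.
Subtracting the first from the second: A + 4C = -11.
Subtracting the second from the third: 2A + 24C = -54.
Solving: C = -2, A = -3, then B = 6.
Hence b_6 = -3·6 + 6 + (-2)·64 = -140.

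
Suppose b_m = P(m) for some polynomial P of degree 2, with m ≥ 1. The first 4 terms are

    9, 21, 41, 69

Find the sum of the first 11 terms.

2079

1st diffs: 12, 20, 28.
2nd diffs: 8, 8 (constant).
So b_m = 4m^2 + 5.
Continuing: …, 105, 149, 201, 261, …, b_{11} = 489.
Summing m = 1..11 (11 terms) gives 2079.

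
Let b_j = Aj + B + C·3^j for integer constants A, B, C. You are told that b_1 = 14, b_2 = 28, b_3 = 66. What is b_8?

At j = 1, 2, 3: A + B + 3C = 14; 2A + B + 9C = 28; 3A + B + 27C = 66.
Subtracting the first from the second: A + 6C = 14.
Subtracting the second from the third: A + 18C = 38.
Solving: C = 2, A = 2, then B = 6.
Hence b_8 = 2·8 + 6 + 2·6561 = 13144.

13144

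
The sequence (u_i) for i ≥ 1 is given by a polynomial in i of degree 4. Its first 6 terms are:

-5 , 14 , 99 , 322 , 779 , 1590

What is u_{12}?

23634

1st diffs: 19, 85, 223, 457, 811.
2nd diffs: 66, 138, 234, 354.
3rd diffs: 72, 96, 120.
4th diffs: 24, 24 (constant).
So u_i = i^4 + 2i^3 - 4i^2 + 2i - 6.
Evaluating at i = 12 gives u_{12} = 23634.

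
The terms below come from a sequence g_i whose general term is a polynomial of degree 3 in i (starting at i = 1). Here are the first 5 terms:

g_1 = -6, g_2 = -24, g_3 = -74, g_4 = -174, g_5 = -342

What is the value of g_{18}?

-16904

1st diffs: -18, -50, -100, -168.
2nd diffs: -32, -50, -68.
3rd diffs: -18, -18 (constant).
Newton forward-difference form: g_i = -6 + (-18)·C(i-1,1) + (-32)·C(i-1,2) + (-18)·C(i-1,3).
At i = 18: i-1 = 17, so g_{18} = -6 - 306 - 4352 - 12240 = -16904.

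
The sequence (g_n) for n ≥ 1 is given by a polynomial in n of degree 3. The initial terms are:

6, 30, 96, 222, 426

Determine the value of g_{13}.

1st diffs: 24, 66, 126, 204.
2nd diffs: 42, 60, 78.
3rd diffs: 18, 18 (constant).
Newton forward-difference form: g_n = 6 + 24·C(n-1,1) + 42·C(n-1,2) + 18·C(n-1,3).
At n = 13: n-1 = 12, so g_{13} = 6 + 288 + 2772 + 3960 = 7026.

7026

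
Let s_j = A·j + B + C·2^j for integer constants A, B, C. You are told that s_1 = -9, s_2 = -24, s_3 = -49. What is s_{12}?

At j = 1, 2, 3: A + B + 2C = -9; 2A + B + 4C = -24; 3A + B + 8C = -49.
Subtracting the first from the second: A + 2C = -15.
Subtracting the second from the third: A + 4C = -25.
Solving: C = -5, A = -5, then B = 6.
Therefore s_{12} = -60 + 6 + (-5)·4096 = -20534.

-20534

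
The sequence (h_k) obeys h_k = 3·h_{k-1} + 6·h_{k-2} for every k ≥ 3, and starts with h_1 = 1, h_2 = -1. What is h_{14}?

13829859

Step forward from the initial values:
h_3 = 3;  h_4 = 3;  h_5 = 27;  …;  h_{11} = 165483;  h_{12} = 723411;  h_{13} = 3163131;  h_{14} = 13829859.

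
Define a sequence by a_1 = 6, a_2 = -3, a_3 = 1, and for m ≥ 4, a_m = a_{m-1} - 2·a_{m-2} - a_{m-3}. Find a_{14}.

Applying the relation repeatedly:
a_4 = 1  a_5 = 2  a_6 = -1  …  a_{11} = 17  a_{12} = -40  a_{13} = -99  a_{14} = -36.

-36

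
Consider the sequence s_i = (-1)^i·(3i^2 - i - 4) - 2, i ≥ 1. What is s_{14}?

568

(-1)^14 = 1; 3i^2 - i - 4 at i=14 is 570; so s_{14} = 568.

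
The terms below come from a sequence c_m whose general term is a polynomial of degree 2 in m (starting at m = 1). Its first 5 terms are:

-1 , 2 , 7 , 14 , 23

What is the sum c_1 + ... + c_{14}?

1st diffs: 3, 5, 7, 9.
2nd diffs: 2, 2, 2 (constant).
Newton forward-difference form: c_m = -1 + 3·C(m-1,1) + 2·C(m-1,2).
Continuing: …, 34, 47, 62, 79, …, c_{14} = 194.
Summing m = 1..14 (14 terms) gives 987.

987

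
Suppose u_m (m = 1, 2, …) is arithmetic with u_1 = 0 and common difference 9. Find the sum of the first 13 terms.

u_m = 0 + (m - 1)·9.
u_{13} = 108; S = 13·(0 + 108)/2 = 702.

702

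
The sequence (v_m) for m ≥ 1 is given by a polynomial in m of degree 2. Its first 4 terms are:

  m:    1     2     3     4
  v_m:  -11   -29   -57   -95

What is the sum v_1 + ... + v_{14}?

1st diffs: -18, -28, -38.
2nd diffs: -10, -10 (constant).
Newton forward-difference form: v_m = -11 + (-18)·C(m-1,1) + (-10)·C(m-1,2).
Continuing: …, -143, -201, -269, -347, …, v_{14} = -1025.
Summing m = 1..14 (14 terms) gives -5432.

-5432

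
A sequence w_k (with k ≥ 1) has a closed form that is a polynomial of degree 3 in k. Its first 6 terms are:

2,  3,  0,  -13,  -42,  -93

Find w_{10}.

1st diffs: 1, -3, -13, -29, -51.
2nd diffs: -4, -10, -16, -22.
3rd diffs: -6, -6, -6 (constant).
Newton forward-difference form: w_k = 2 + 1·C(k-1,1) + (-4)·C(k-1,2) + (-6)·C(k-1,3).
At k = 10: k-1 = 9, so w_{10} = 2 + 9 - 144 - 504 = -637.

-637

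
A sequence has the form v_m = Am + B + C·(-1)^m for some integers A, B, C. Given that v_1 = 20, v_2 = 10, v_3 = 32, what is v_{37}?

Plug in m = 1, 2, 3: A + B - C = 20; 2A + B + C = 10; 3A + B - C = 32.
Subtracting the first from the second: A + 2C = -10.
Subtracting the second from the third: A - 2C = 22.
Solving: C = -8, A = 6, then B = 6.
Hence v_{37} = 6·37 + 6 + (-8)·(-1) = 236.

236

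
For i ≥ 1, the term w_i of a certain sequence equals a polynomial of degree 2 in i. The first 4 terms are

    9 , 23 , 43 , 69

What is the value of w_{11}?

1st diffs: 14, 20, 26.
2nd diffs: 6, 6 (constant).
So w_i = 3i^2 + 5i + 1.
Evaluating at i = 11 gives w_{11} = 419.

419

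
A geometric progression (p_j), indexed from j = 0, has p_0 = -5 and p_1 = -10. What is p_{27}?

Common ratio r = 2.
p_j = (-5)·2^(j-0).
p_{27} = (-5)·2^27 = -671088640.

-671088640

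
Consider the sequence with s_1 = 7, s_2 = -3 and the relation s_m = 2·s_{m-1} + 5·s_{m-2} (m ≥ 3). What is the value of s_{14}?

Applying the relation repeatedly:
s_3 = 29  s_4 = 43  s_5 = 231  …  s_{11} = 348189  s_{12} = 1199963  s_{13} = 4140871  s_{14} = 14281557.

14281557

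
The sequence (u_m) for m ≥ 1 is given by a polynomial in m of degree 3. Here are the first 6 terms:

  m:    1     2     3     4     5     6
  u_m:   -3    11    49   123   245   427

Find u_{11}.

2657

1st diffs: 14, 38, 74, 122, 182.
2nd diffs: 24, 36, 48, 60.
3rd diffs: 12, 12, 12 (constant).
So u_m = 2m^3 - 5.
Evaluating at m = 11 gives u_{11} = 2657.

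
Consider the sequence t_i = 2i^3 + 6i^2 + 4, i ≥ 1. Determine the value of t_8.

t_8 = 2·8^3 + 6·8^2 + 4 = 1412.

1412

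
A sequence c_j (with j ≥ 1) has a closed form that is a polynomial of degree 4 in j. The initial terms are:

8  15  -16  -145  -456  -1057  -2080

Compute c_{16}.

1st diffs: 7, -31, -129, -311, -601, -1023.
2nd diffs: -38, -98, -182, -290, -422.
3rd diffs: -60, -84, -108, -132.
4th diffs: -24, -24, -24 (constant).
Newton forward-difference form: c_j = 8 + 7·C(j-1,1) + (-38)·C(j-1,2) + (-60)·C(j-1,3) + (-24)·C(j-1,4).
At j = 16: j-1 = 15, so c_{16} = 8 + 105 - 3990 - 27300 - 32760 = -63937.

-63937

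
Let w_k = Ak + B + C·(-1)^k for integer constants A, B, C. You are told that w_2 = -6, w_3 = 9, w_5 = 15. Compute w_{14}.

Write the equations: 2A + B + C = -6; 3A + B - C = 9; 5A + B - C = 15.
Subtracting the first from the second: A - 2C = 15.
Subtracting the second from the third: 2A = 6.
Solving: C = -6, A = 3, then B = -6.
Therefore w_{14} = 42 + (-6) + (-6)·1 = 30.

30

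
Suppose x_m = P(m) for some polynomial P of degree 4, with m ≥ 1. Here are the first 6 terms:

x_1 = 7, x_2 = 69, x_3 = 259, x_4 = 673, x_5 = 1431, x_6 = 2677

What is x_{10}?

1st diffs: 62, 190, 414, 758, 1246.
2nd diffs: 128, 224, 344, 488.
3rd diffs: 96, 120, 144.
4th diffs: 24, 24 (constant).
Newton forward-difference form: x_m = 7 + 62·C(m-1,1) + 128·C(m-1,2) + 96·C(m-1,3) + 24·C(m-1,4).
At m = 10: m-1 = 9, so x_{10} = 7 + 558 + 4608 + 8064 + 3024 = 16261.

16261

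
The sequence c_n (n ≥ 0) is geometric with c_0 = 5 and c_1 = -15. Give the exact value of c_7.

-10935

Common ratio r = -3.
c_n = 5·(-3)^(n-0).
c_7 = 5·(-3)^7 = -10935.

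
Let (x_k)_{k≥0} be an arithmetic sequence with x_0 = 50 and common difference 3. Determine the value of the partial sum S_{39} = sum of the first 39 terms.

x_k = 50 + (k - 0)·3.
x_{38} = 164; S = 39·(50 + 164)/2 = 4173.

4173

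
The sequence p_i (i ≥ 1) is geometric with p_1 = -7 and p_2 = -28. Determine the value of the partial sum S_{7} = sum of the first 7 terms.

-38227

Common ratio r = 4.
p_i = (-7)·4^(i-1).
S = (-7)·(4^7 - 1)/(4 - 1) = (-7)·(16384 - 1)/(3) = -38227.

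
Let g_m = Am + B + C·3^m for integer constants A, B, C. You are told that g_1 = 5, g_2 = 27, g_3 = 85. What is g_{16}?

129140219

At m = 1, 2, 3: A + B + 3C = 5; 2A + B + 9C = 27; 3A + B + 27C = 85.
Subtracting the first from the second: A + 6C = 22.
Subtracting the second from the third: A + 18C = 58.
Solving: C = 3, A = 4, then B = -8.
Therefore g_{16} = 64 + (-8) + 3·43046721 = 129140219.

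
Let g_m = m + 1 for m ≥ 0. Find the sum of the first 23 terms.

276

Over m = 0..22: Σm = 253.
Total = (1)·253 + (1)·23 = 276.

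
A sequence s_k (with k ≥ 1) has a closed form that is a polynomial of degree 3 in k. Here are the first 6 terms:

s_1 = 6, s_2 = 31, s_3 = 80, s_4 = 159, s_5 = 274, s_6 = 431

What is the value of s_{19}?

9024

1st diffs: 25, 49, 79, 115, 157.
2nd diffs: 24, 30, 36, 42.
3rd diffs: 6, 6, 6 (constant).
Newton forward-difference form: s_k = 6 + 25·C(k-1,1) + 24·C(k-1,2) + 6·C(k-1,3).
At k = 19: k-1 = 18, so s_{19} = 6 + 450 + 3672 + 4896 = 9024.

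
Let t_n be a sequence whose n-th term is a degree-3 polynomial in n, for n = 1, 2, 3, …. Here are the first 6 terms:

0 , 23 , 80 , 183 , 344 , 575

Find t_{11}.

3200

1st diffs: 23, 57, 103, 161, 231.
2nd diffs: 34, 46, 58, 70.
3rd diffs: 12, 12, 12 (constant).
Newton forward-difference form: t_n = 23·C(n-1,1) + 34·C(n-1,2) + 12·C(n-1,3).
At n = 11: n-1 = 10, so t_{11} = 230 + 1530 + 1440 = 3200.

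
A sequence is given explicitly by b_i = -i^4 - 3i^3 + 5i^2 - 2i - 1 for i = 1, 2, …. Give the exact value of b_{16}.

-76577

b_{16} = -1·16^4 - 3·16^3 + 5·16^2 - 2·16 - 1 = -76577.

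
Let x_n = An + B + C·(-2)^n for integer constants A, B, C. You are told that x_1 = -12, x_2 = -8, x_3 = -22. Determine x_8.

232

The three given values yield: A + B - 2C = -12; 2A + B + 4C = -8; 3A + B - 8C = -22.
Subtracting the first from the second: A + 6C = 4.
Subtracting the second from the third: A - 12C = -14.
Solving: C = 1, A = -2, then B = -8.
So x_n = -2·n + (-8) + 1·(-2)^n; at n=8 this is 232.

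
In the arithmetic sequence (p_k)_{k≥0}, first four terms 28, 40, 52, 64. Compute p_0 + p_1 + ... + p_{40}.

Common difference d = 12.
p_k = 28 + (k - 0)·12.
p_{40} = 508; S = 41·(28 + 508)/2 = 10988.

10988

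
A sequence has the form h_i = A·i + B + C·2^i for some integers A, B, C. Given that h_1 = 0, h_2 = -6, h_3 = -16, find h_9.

-1036

Plug in i = 1, 2, 3: A + B + 2C = 0; 2A + B + 4C = -6; 3A + B + 8C = -16.
Subtracting the first from the second: A + 2C = -6.
Subtracting the second from the third: A + 4C = -10.
Solving: C = -2, A = -2, then B = 6.
So h_i = -2·i + 6 + (-2)·2^i; at i=9 this is -1036.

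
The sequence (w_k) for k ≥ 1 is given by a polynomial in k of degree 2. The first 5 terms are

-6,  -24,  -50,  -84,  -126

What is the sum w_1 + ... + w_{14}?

-4634

1st diffs: -18, -26, -34, -42.
2nd diffs: -8, -8, -8 (constant).
Newton forward-difference form: w_k = -6 + (-18)·C(k-1,1) + (-8)·C(k-1,2).
Continuing: …, -176, -234, -300, -374, …, w_{14} = -864.
Summing k = 1..14 (14 terms) gives -4634.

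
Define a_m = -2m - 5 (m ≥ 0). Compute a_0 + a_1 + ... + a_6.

Over m = 0..6: Σm = 21.
Total = (-2)·21 + (-5)·7 = -77.

-77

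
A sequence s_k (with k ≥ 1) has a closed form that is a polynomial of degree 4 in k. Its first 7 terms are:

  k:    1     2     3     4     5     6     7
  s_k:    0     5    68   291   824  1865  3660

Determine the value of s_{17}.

151520

1st diffs: 5, 63, 223, 533, 1041, 1795.
2nd diffs: 58, 160, 310, 508, 754.
3rd diffs: 102, 150, 198, 246.
4th diffs: 48, 48, 48 (constant).
So s_k = 2k^4 - 3k^3 - 3k^2 + 5k - 1.
Evaluating at k = 17 gives s_{17} = 151520.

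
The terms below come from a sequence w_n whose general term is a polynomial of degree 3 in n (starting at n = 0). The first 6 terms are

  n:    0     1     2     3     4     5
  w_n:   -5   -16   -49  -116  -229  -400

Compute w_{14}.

-6529

1st diffs: -11, -33, -67, -113, -171.
2nd diffs: -22, -34, -46, -58.
3rd diffs: -12, -12, -12 (constant).
Newton forward-difference form: w_n = -5 + (-11)·C(n,1) + (-22)·C(n,2) + (-12)·C(n,3).
At n = 14: n = 14, so w_{14} = -5 - 154 - 2002 - 4368 = -6529.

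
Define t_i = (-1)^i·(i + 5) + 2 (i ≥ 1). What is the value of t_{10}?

17

(-1)^10 = 1; i + 5 at i=10 is 15; so t_{10} = 17.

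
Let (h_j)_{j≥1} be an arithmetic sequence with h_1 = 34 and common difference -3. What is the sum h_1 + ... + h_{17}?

170

h_j = 34 + (j - 1)·(-3).
h_{17} = -14; S = 17·(34 + (-14))/2 = 170.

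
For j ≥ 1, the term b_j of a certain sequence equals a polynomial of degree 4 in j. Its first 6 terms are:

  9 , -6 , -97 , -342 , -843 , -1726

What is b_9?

1st diffs: -15, -91, -245, -501, -883.
2nd diffs: -76, -154, -256, -382.
3rd diffs: -78, -102, -126.
4th diffs: -24, -24 (constant).
So b_j = -j^4 - 3j^3 + 5j^2 + 6j + 2.
Evaluating at j = 9 gives b_9 = -8287.

-8287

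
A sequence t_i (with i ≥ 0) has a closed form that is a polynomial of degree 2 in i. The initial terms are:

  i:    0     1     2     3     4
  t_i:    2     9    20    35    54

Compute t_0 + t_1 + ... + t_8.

1st diffs: 7, 11, 15, 19.
2nd diffs: 4, 4, 4 (constant).
Newton forward-difference form: t_i = 2 + 7·C(i,1) + 4·C(i,2).
Continuing: 77, 104, 135, 170.
Summing i = 0..8 (9 terms) gives 606.

606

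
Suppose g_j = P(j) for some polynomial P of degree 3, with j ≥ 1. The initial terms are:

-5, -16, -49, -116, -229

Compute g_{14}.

1st diffs: -11, -33, -67, -113.
2nd diffs: -22, -34, -46.
3rd diffs: -12, -12 (constant).
So g_j = -2j^3 + j^2 - 4.
Evaluating at j = 14 gives g_{14} = -5296.

-5296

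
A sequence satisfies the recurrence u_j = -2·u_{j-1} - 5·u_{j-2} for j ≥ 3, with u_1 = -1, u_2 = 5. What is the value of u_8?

Iterate the recurrence:
u_3 = -5;  u_4 = -15;  u_5 = 55;  u_6 = -35;  u_7 = -205;  u_8 = 585.

585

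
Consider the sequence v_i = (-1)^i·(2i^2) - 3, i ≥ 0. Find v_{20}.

797

(-1)^20 = 1; 2i^2 at i=20 is 800; so v_{20} = 797.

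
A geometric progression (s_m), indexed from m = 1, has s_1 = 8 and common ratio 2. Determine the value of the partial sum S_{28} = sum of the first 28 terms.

2147483640

s_m = 8·2^(m-1).
S = 8·(2^28 - 1)/(2 - 1) = 8·(268435456 - 1)/(1) = 2147483640.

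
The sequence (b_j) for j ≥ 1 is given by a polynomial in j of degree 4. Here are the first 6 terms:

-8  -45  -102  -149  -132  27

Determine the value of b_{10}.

1st diffs: -37, -57, -47, 17, 159.
2nd diffs: -20, 10, 64, 142.
3rd diffs: 30, 54, 78.
4th diffs: 24, 24 (constant).
Newton forward-difference form: b_j = -8 + (-37)·C(j-1,1) + (-20)·C(j-1,2) + 30·C(j-1,3) + 24·C(j-1,4).
At j = 10: j-1 = 9, so b_{10} = -8 - 333 - 720 + 2520 + 3024 = 4483.

4483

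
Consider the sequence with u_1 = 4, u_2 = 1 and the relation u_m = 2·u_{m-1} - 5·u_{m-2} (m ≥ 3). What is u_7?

Compute successive terms:
u_3 = -18  u_4 = -41  u_5 = 8  u_6 = 221  u_7 = 402.

402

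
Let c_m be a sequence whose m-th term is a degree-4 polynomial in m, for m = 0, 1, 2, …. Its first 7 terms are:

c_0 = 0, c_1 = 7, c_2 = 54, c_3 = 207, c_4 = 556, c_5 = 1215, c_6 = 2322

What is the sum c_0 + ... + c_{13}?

1st diffs: 7, 47, 153, 349, 659, 1107.
2nd diffs: 40, 106, 196, 310, 448.
3rd diffs: 66, 90, 114, 138.
4th diffs: 24, 24, 24 (constant).
Newton forward-difference form: c_m = 7·C(m,1) + 40·C(m,2) + 66·C(m,3) + 24·C(m,4).
Continuing: …, 4039, 6552, 10071, 14830, …, c_{13} = 39247.
Summing m = 0..13 (14 terms) gives 129311.

129311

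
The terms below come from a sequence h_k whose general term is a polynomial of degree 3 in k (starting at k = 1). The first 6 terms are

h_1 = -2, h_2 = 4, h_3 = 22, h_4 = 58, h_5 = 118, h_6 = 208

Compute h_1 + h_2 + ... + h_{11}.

4268

1st diffs: 6, 18, 36, 60, 90.
2nd diffs: 12, 18, 24, 30.
3rd diffs: 6, 6, 6 (constant).
Newton forward-difference form: h_k = -2 + 6·C(k-1,1) + 12·C(k-1,2) + 6·C(k-1,3).
Continuing: …, 334, 502, 718, 988, …, h_{11} = 1318.
Summing k = 1..11 (11 terms) gives 4268.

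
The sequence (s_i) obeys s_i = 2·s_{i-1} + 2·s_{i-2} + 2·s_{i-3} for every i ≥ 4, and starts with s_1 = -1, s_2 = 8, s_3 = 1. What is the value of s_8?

s_4 = 16;  s_5 = 50;  s_6 = 134;  s_7 = 400;  s_8 = 1168.

1168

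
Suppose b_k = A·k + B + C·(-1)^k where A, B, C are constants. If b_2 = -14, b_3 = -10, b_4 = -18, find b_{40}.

-90

At k = 2, 3, 4: 2A + B + C = -14; 3A + B - C = -10; 4A + B + C = -18.
Subtracting the first from the second: A - 2C = 4.
Subtracting the second from the third: A + 2C = -8.
Solving: C = -3, A = -2, then B = -7.
Hence b_{40} = -2·40 + (-7) + (-3)·1 = -90.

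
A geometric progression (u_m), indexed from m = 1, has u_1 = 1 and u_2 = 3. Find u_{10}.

19683

Common ratio r = 3.
u_m = 1·3^(m-1).
u_{10} = 1·3^9 = 19683.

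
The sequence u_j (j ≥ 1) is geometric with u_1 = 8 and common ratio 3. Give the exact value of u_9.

52488

u_j = 8·3^(j-1).
u_9 = 8·3^8 = 52488.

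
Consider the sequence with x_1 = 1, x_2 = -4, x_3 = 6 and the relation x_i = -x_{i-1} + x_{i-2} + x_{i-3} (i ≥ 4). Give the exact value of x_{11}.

26

Iterate the recurrence:
x_4 = -9, x_5 = 11, x_6 = -14, x_7 = 16, x_8 = -19, x_9 = 21, x_{10} = -24, x_{11} = 26.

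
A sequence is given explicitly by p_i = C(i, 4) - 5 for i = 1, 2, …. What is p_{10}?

205

C(10, 4) = 210, so p_{10} = 205.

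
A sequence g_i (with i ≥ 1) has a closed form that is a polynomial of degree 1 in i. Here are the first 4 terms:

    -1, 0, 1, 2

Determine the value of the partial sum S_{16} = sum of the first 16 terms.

1st diffs: 1, 1, 1 (constant).
So g_i = i - 2.
Continuing: …, 3, 4, 5, 6, …, g_{16} = 14.
Summing i = 1..16 (16 terms) gives 104.

104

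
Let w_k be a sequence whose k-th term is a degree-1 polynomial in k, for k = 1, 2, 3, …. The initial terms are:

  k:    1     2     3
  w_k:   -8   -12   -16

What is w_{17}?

1st diffs: -4, -4 (constant).
So w_k = -4k - 4.
Evaluating at k = 17 gives w_{17} = -72.

-72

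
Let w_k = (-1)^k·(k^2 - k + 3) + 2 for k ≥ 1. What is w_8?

61

(-1)^8 = 1; k^2 - k + 3 at k=8 is 59; so w_8 = 61.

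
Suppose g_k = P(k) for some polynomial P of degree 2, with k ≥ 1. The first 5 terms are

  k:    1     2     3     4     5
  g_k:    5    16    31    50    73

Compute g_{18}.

1st diffs: 11, 15, 19, 23.
2nd diffs: 4, 4, 4 (constant).
Newton forward-difference form: g_k = 5 + 11·C(k-1,1) + 4·C(k-1,2).
At k = 18: k-1 = 17, so g_{18} = 5 + 187 + 544 = 736.

736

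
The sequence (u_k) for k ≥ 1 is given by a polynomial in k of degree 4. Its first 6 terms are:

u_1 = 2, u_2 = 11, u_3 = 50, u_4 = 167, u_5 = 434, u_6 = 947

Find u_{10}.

1st diffs: 9, 39, 117, 267, 513.
2nd diffs: 30, 78, 150, 246.
3rd diffs: 48, 72, 96.
4th diffs: 24, 24 (constant).
Newton forward-difference form: u_k = 2 + 9·C(k-1,1) + 30·C(k-1,2) + 48·C(k-1,3) + 24·C(k-1,4).
At k = 10: k-1 = 9, so u_{10} = 2 + 81 + 1080 + 4032 + 3024 = 8219.

8219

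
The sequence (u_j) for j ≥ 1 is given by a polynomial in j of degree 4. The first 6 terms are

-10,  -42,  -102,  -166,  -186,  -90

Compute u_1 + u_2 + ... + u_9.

1st diffs: -32, -60, -64, -20, 96.
2nd diffs: -28, -4, 44, 116.
3rd diffs: 24, 48, 72.
4th diffs: 24, 24 (constant).
So u_j = j^4 - 6j^3 - 3j^2 + 4j - 6.
Continuing: 218, 858, 1974.
Summing j = 1..9 (9 terms) gives 2454.

2454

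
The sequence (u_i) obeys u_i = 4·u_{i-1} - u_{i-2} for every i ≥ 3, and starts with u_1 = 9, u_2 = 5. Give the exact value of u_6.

Applying the relation repeatedly:
u_3 = 11; u_4 = 39; u_5 = 145; u_6 = 541.

541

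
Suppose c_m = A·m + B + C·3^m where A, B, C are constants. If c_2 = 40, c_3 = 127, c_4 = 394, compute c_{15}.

Plug in m = 2, 3, 4: 2A + B + 9C = 40; 3A + B + 27C = 127; 4A + B + 81C = 394.
Subtracting the first from the second: A + 18C = 87.
Subtracting the second from the third: A + 54C = 267.
Solving: C = 5, A = -3, then B = 1.
So c_m = -3·m + 1 + 5·3^m; at m=15 this is 71744491.

71744491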